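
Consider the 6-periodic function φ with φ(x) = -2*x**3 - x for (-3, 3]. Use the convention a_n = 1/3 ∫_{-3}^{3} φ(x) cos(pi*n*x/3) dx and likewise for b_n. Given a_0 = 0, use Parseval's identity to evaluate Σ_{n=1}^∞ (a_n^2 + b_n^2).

33906/35

Parseval: a_0^2/2 + Σ_{n≥1} (a_n^2+b_n^2) = 1/3 ∫_{-3}^{3} φ(x)^2 dx = 33906/35.
Subtract a_0^2/2 = 0: Σ (a_n^2+b_n^2) = 33906/35.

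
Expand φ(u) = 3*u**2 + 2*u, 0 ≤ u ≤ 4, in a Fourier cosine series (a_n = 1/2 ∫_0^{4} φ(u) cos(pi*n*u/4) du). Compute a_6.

16/(3*pi**2)

a_6 = 1/2 ∫_0^{4} (3*u**2 + 2*u) cos(3*pi*u/2) du.
Integrating by parts twice (tabular method), an antiderivative of (3*u**2 + 2*u) cos(3*pi*u/2) is 2*u**2*sin(3*pi*u/2)/pi + 4*u*sin(3*pi*u/2)/(3*pi) + 8*u*cos(3*pi*u/2)/(3*pi**2) - 16*sin(3*pi*u/2)/(9*pi**3) + 8*cos(3*pi*u/2)/(9*pi**2); evaluating from 0 to 4: ∫_{0}^{4} (3*u**2 + 2*u) cos(3*pi*u/2) du = (104/(9*pi**2)) - (8/(9*pi**2)) = 32/(3*pi**2).
Hence a_6 = (1/2)·(32/(3*pi**2)) = 16/(3*pi**2).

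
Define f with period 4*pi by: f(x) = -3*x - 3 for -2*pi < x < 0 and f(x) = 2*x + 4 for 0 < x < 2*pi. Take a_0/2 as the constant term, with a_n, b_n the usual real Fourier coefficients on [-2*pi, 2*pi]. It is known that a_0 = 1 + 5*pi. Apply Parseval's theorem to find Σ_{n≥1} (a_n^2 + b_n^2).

Parseval: a_0^2/2 + Σ_{n≥1} (a_n^2+b_n^2) = (1/(2*pi)) ∫_{-2*pi}^{2*pi} f(x)^2 dx = -2*pi + 25 + 52*pi**2/3.
Subtract a_0^2/2 = (1 + 5*pi)**2/2: Σ (a_n^2+b_n^2) = -7*pi + 49/2 + 29*pi**2/6.

-7*pi + 49/2 + 29*pi**2/6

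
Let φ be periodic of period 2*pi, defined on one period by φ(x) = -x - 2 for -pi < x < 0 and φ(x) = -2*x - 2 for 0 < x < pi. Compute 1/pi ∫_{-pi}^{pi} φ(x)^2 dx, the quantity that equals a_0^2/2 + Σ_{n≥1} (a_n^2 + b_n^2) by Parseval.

2*pi + 8 + 5*pi**2/3

1/pi ∫_{-pi}^{pi} φ(x)^2 dx = 1/pi · (pi*(6*pi + 24 + 5*pi**2)/3) = 2*pi + 8 + 5*pi**2/3.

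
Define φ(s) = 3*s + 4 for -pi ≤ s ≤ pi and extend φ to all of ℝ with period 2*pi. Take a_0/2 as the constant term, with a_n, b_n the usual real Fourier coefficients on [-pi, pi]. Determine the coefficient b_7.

6/7

b_7 = 1/pi ∫_{-pi}^{pi} φ(s) sin(7*s) ds.
Integrating by parts (boundary term plus one more integral), an antiderivative of (3*s + 4) sin(7*s) is -3*s*cos(7*s)/7 + 3*sin(7*s)/49 - 4*cos(7*s)/7; evaluating from -pi to pi: ∫_{-pi}^{pi} (3*s + 4) sin(7*s) ds = (4/7 + 3*pi/7) - (4/7 - 3*pi/7) = 6*pi/7.
Hence b_7 = (1/pi)·(6*pi/7) = 6/7.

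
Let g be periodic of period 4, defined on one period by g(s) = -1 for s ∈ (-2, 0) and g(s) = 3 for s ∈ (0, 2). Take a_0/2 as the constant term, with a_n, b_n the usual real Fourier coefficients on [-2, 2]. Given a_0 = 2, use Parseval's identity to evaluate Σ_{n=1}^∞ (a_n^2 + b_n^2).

Parseval: a_0^2/2 + Σ_{n≥1} (a_n^2+b_n^2) = 1/2 ∫_{-2}^{2} g(s)^2 ds = 10.
Subtract a_0^2/2 = 2: Σ (a_n^2+b_n^2) = 8.

8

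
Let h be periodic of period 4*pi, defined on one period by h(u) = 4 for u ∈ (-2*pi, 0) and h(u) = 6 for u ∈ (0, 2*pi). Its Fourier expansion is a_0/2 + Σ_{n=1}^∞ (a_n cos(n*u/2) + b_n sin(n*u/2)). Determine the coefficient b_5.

4/(5*pi)

b_5 = (1/(2*pi)) ∫_{-2*pi}^{2*pi} h(u) sin(5*u/2) du.
Split the integral at the breakpoints.
Directly, an antiderivative of (4) sin(5*u/2) is -8*cos(5*u/2)/5; evaluating from -2*pi to 0: ∫_{-2*pi}^{0} (4) sin(5*u/2) du = (-8/5) - (8/5) = -16/5.
Directly, an antiderivative of (6) sin(5*u/2) is -12*cos(5*u/2)/5; evaluating from 0 to 2*pi: ∫_{0}^{2*pi} (6) sin(5*u/2) du = (12/5) - (-12/5) = 24/5.
Summing the pieces and multiplying by (1/(2*pi)) gives b_5 = 4/(5*pi).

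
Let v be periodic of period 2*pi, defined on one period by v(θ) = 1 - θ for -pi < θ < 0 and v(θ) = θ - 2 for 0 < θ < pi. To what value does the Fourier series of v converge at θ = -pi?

At θ = -pi the one-sided limits are v(-pi^-) = -2 + pi and v(-pi^+) = 1 + pi.
By Dirichlet's theorem the series converges to their average, [(-2 + pi) + (1 + pi)]/2 = -1/2 + pi.

-1/2 + pi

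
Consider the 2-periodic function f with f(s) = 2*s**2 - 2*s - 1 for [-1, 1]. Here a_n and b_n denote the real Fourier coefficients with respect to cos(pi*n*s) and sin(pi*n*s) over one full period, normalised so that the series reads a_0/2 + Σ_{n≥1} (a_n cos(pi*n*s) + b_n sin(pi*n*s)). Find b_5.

b_5 = ∫_{-1}^{1} f(s) sin(5*pi*s) ds.
Integrating by parts twice (tabular method), an antiderivative of (2*s**2 - 2*s - 1) sin(5*pi*s) is -2*s**2*cos(5*pi*s)/(5*pi) + 4*s*sin(5*pi*s)/(25*pi**2) + 2*s*cos(5*pi*s)/(5*pi) - 2*sin(5*pi*s)/(25*pi**2) + 4*cos(5*pi*s)/(125*pi**3) + cos(5*pi*s)/(5*pi); evaluating from -1 to 1: ∫_{-1}^{1} (2*s**2 - 2*s - 1) sin(5*pi*s) ds = ((-25*pi**2 - 4)/(125*pi**3)) - ((-4 + 75*pi**2)/(125*pi**3)) = -4/(5*pi).
Hence b_5 = -4/(5*pi).

-4/(5*pi)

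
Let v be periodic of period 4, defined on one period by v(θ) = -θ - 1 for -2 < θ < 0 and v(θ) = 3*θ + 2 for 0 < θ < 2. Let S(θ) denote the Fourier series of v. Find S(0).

1/2

At θ = 0 the one-sided limits are v(0^-) = -1 and v(0^+) = 2.
By Dirichlet's theorem the series converges to their average, [(-1) + (2)]/2 = 1/2.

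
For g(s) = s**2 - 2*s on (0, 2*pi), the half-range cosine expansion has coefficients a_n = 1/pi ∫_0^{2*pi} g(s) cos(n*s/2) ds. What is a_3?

a_3 = 1/pi ∫_0^{2*pi} (s**2 - 2*s) cos(3*s/2) ds.
Integrating by parts twice (tabular method), an antiderivative of (s**2 - 2*s) cos(3*s/2) is 2*s**2*sin(3*s/2)/3 - 4*s*sin(3*s/2)/3 + 8*s*cos(3*s/2)/9 - 16*sin(3*s/2)/27 - 8*cos(3*s/2)/9; evaluating from 0 to 2*pi: ∫_{0}^{2*pi} (s**2 - 2*s) cos(3*s/2) ds = (8/9 - 16*pi/9) - (-8/9) = 16/9 - 16*pi/9.
Hence a_3 = (1/pi)·(16/9 - 16*pi/9) = 16*(1 - pi)/(9*pi).

16*(1 - pi)/(9*pi)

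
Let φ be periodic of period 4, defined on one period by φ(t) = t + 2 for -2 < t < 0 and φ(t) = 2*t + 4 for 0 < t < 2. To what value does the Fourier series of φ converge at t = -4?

3

t = -4 differs from t = 0 by -1 full period(s), and the series is 4-periodic.
At t = 0 the one-sided limits are φ(0^-) = 2 and φ(0^+) = 4.
By Dirichlet's theorem the series converges to their average, [(2) + (4)]/2 = 3.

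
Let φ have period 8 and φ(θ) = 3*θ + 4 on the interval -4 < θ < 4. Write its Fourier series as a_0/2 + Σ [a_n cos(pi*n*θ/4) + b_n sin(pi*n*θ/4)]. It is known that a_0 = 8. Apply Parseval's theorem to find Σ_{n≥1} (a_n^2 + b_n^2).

96

Parseval: a_0^2/2 + Σ_{n≥1} (a_n^2+b_n^2) = 1/4 ∫_{-4}^{4} φ(θ)^2 dθ = 128.
Subtract a_0^2/2 = 32: Σ (a_n^2+b_n^2) = 96.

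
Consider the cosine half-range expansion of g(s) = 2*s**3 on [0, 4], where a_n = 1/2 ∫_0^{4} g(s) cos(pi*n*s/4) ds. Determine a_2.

192/pi**2

a_2 = 1/2 ∫_0^{4} (2*s**3) cos(pi*s/2) ds.
Integrating by parts three times (tabular method), an antiderivative of (2*s**3) cos(pi*s/2) is 4*s**3*sin(pi*s/2)/pi + 24*s**2*cos(pi*s/2)/pi**2 - 96*s*sin(pi*s/2)/pi**3 - 192*cos(pi*s/2)/pi**4; evaluating from 0 to 4: ∫_{0}^{4} (2*s**3) cos(pi*s/2) ds = (192*(-1 + 2*pi**2)/pi**4) - (-192/pi**4) = 384/pi**2.
Hence a_2 = (1/2)·(384/pi**2) = 192/pi**2.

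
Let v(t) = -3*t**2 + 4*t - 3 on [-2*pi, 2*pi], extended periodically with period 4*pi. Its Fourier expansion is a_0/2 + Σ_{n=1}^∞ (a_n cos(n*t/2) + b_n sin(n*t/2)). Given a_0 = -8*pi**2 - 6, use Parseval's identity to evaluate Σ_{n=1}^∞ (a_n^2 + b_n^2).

Parseval: a_0^2/2 + Σ_{n≥1} (a_n^2+b_n^2) = (1/(2*pi)) ∫_{-2*pi}^{2*pi} v(t)^2 dt = 18 + 272*pi**2/3 + 288*pi**4/5.
Subtract a_0^2/2 = 2*(3 + 4*pi**2)**2: Σ (a_n^2+b_n^2) = 128*pi**2*(5 + 3*pi**2)/15.

128*pi**2*(5 + 3*pi**2)/15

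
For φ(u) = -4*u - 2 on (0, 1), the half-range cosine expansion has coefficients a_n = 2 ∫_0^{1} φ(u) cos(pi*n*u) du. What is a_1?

16/pi**2

a_1 = 2 ∫_0^{1} (-4*u - 2) cos(pi*u) du.
Integrating by parts (boundary term plus one more integral), an antiderivative of (-4*u - 2) cos(pi*u) is -4*u*sin(pi*u)/pi - 2*sin(pi*u)/pi - 4*cos(pi*u)/pi**2; evaluating from 0 to 1: ∫_{0}^{1} (-4*u - 2) cos(pi*u) du = (4/pi**2) - (-4/pi**2) = 8/pi**2.
Hence a_1 = 2·(8/pi**2) = 16/pi**2.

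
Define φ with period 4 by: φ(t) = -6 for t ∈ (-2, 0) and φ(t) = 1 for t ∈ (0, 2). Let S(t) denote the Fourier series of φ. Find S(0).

-5/2

At t = 0 the one-sided limits are φ(0^-) = -6 and φ(0^+) = 1.
By Dirichlet's theorem the series converges to their average, [(-6) + (1)]/2 = -5/2.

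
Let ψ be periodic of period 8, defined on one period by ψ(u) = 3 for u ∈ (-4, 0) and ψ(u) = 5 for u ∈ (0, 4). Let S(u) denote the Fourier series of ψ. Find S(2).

5

ψ is continuous at u = 2 with value 5, so the series converges to 5 there.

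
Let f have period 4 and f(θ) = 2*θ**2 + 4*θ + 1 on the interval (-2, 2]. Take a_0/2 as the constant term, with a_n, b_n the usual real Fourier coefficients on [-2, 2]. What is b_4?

-4/pi

b_4 = 1/2 ∫_{-2}^{2} f(θ) sin(2*pi*θ) dθ.
Integrating by parts twice (tabular method), an antiderivative of (2*θ**2 + 4*θ + 1) sin(2*pi*θ) is -θ**2*cos(2*pi*θ)/pi + θ*sin(2*pi*θ)/pi**2 - 2*θ*cos(2*pi*θ)/pi + sin(2*pi*θ)/pi**2 - cos(2*pi*θ)/(2*pi) + cos(2*pi*θ)/(2*pi**3); evaluating from -2 to 2: ∫_{-2}^{2} (2*θ**2 + 4*θ + 1) sin(2*pi*θ) dθ = ((1 - 17*pi**2)/(2*pi**3)) - ((1 - pi**2)/(2*pi**3)) = -8/pi.
Hence b_4 = (1/2)·(-8/pi) = -4/pi.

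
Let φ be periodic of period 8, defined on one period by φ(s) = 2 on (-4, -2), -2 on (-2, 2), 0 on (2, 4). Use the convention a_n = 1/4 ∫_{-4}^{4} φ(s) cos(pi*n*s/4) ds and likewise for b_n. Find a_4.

0

a_4 = 1/4 ∫_{-4}^{4} φ(s) cos(pi*s) ds.
Split the integral at the breakpoints.
Directly, an antiderivative of (2) cos(pi*s) is 2*sin(pi*s)/pi; evaluating from -4 to -2: ∫_{-4}^{-2} (2) cos(pi*s) ds = (0) - (0) = 0.
Directly, an antiderivative of (-2) cos(pi*s) is -2*sin(pi*s)/pi; evaluating from -2 to 2: ∫_{-2}^{2} (-2) cos(pi*s) ds = (0) - (0) = 0.
∫_{2}^{4} (0) cos(pi*s) ds = 0.
Summing the pieces and multiplying by (1/4) gives a_4 = 0.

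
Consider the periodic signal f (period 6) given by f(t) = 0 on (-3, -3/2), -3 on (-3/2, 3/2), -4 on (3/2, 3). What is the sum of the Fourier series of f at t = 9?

-2

t = 9 differs from t = 3 by 1 full period(s), and the series is 6-periodic.
At t = 3 the one-sided limits are f(3^-) = -4 and f(3^+) = 0.
By Dirichlet's theorem the series converges to their average, [(-4) + (0)]/2 = -2.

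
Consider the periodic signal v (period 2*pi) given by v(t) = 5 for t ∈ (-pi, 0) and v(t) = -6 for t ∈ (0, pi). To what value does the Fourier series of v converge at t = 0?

At t = 0 the one-sided limits are v(0^-) = 5 and v(0^+) = -6.
By Dirichlet's theorem the series converges to their average, [(5) + (-6)]/2 = -1/2.

-1/2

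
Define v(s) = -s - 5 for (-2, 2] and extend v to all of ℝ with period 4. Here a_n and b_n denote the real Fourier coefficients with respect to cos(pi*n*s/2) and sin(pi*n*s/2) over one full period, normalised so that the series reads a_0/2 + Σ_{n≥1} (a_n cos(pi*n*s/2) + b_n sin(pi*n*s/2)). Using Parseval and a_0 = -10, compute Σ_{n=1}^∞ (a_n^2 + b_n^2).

8/3

Parseval: a_0^2/2 + Σ_{n≥1} (a_n^2+b_n^2) = 1/2 ∫_{-2}^{2} v(s)^2 ds = 158/3.
Subtract a_0^2/2 = 50: Σ (a_n^2+b_n^2) = 8/3.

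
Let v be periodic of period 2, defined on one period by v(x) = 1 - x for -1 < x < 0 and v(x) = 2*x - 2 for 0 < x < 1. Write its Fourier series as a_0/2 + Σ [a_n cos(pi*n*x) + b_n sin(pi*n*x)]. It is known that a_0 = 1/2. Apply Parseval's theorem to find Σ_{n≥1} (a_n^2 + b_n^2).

85/24

Parseval: a_0^2/2 + Σ_{n≥1} (a_n^2+b_n^2) = ∫_{-1}^{1} v(x)^2 dx = 11/3.
Subtract a_0^2/2 = 1/8: Σ (a_n^2+b_n^2) = 85/24.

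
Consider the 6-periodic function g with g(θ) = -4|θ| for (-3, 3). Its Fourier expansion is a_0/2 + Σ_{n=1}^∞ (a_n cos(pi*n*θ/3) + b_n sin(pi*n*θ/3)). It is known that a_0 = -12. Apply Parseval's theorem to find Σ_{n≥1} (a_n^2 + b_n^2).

Parseval: a_0^2/2 + Σ_{n≥1} (a_n^2+b_n^2) = 1/3 ∫_{-3}^{3} g(θ)^2 dθ = 96.
Subtract a_0^2/2 = 72: Σ (a_n^2+b_n^2) = 24.

24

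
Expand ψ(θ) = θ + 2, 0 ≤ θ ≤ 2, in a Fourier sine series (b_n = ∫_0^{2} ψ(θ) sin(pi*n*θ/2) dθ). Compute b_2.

b_2 = ∫_0^{2} (θ + 2) sin(pi*θ) dθ.
Integrating by parts (boundary term plus one more integral), an antiderivative of (θ + 2) sin(pi*θ) is -θ*cos(pi*θ)/pi + sin(pi*θ)/pi**2 - 2*cos(pi*θ)/pi; evaluating from 0 to 2: ∫_{0}^{2} (θ + 2) sin(pi*θ) dθ = (-4/pi) - (-2/pi) = -2/pi.
Hence b_2 = -2/pi.

-2/pi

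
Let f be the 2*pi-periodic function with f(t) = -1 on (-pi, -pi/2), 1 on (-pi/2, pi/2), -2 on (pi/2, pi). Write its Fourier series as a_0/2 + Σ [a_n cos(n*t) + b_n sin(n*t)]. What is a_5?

1/pi

a_5 = 1/pi ∫_{-pi}^{pi} f(t) cos(5*t) dt.
Split the integral at the breakpoints.
Directly, an antiderivative of (-1) cos(5*t) is -sin(5*t)/5; evaluating from -pi to -pi/2: ∫_{-pi}^{-pi/2} (-1) cos(5*t) dt = (1/5) - (0) = 1/5.
Directly, an antiderivative of (1) cos(5*t) is sin(5*t)/5; evaluating from -pi/2 to pi/2: ∫_{-pi/2}^{pi/2} (1) cos(5*t) dt = (1/5) - (-1/5) = 2/5.
Directly, an antiderivative of (-2) cos(5*t) is -2*sin(5*t)/5; evaluating from pi/2 to pi: ∫_{pi/2}^{pi} (-2) cos(5*t) dt = (0) - (-2/5) = 2/5.
Summing the pieces and multiplying by (1/pi) gives a_5 = 1/pi.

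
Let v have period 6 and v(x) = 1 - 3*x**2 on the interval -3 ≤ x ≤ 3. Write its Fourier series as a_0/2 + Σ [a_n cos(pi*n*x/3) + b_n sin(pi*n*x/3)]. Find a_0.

-16

a_0 = 1/3 ∫_{-3}^{3} v(x) dx = 1/3 · (-48) = -16.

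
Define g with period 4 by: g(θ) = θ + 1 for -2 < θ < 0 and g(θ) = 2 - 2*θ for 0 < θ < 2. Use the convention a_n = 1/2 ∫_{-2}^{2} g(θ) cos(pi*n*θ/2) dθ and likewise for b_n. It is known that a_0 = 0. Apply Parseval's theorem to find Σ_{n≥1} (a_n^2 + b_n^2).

Parseval: a_0^2/2 + Σ_{n≥1} (a_n^2+b_n^2) = 1/2 ∫_{-2}^{2} g(θ)^2 dθ = 5/3.
Subtract a_0^2/2 = 0: Σ (a_n^2+b_n^2) = 5/3.

5/3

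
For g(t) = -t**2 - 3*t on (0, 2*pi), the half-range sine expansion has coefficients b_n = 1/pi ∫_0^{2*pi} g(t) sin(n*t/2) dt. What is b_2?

6 + 4*pi

b_2 = 1/pi ∫_0^{2*pi} (-t**2 - 3*t) sin(t) dt.
Integrating by parts twice (tabular method), an antiderivative of (-t**2 - 3*t) sin(t) is t**2*cos(t) - 2*t*sin(t) + 3*t*cos(t) - 3*sin(t) - 2*cos(t); evaluating from 0 to 2*pi: ∫_{0}^{2*pi} (-t**2 - 3*t) sin(t) dt = (-2 + 6*pi + 4*pi**2) - (-2) = 2*pi*(3 + 2*pi).
Hence b_2 = (1/pi)·(2*pi*(3 + 2*pi)) = 6 + 4*pi.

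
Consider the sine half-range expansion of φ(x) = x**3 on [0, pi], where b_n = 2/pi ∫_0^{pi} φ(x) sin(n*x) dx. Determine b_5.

b_5 = 2/pi ∫_0^{pi} (x**3) sin(5*x) dx.
Integrating by parts three times (tabular method), an antiderivative of (x**3) sin(5*x) is -x**3*cos(5*x)/5 + 3*x**2*sin(5*x)/25 + 6*x*cos(5*x)/125 - 6*sin(5*x)/625; evaluating from 0 to pi: ∫_{0}^{pi} (x**3) sin(5*x) dx = (pi*(-6 + 25*pi**2)/125) - (0) = pi*(-6 + 25*pi**2)/125.
Hence b_5 = (2/pi)·(pi*(-6 + 25*pi**2)/125) = -12/125 + 2*pi**2/5.

-12/125 + 2*pi**2/5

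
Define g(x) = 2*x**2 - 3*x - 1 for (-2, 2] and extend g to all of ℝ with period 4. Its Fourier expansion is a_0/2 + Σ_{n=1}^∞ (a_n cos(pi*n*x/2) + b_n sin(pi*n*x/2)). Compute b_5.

b_5 = 1/2 ∫_{-2}^{2} g(x) sin(5*pi*x/2) dx.
Integrating by parts twice (tabular method), an antiderivative of (2*x**2 - 3*x - 1) sin(5*pi*x/2) is -4*x**2*cos(5*pi*x/2)/(5*pi) + 16*x*sin(5*pi*x/2)/(25*pi**2) + 6*x*cos(5*pi*x/2)/(5*pi) - 12*sin(5*pi*x/2)/(25*pi**2) + 32*cos(5*pi*x/2)/(125*pi**3) + 2*cos(5*pi*x/2)/(5*pi); evaluating from -2 to 2: ∫_{-2}^{2} (2*x**2 - 3*x - 1) sin(5*pi*x/2) dx = (2*(-16 + 25*pi**2)/(125*pi**3)) - (2*(-16 + 325*pi**2)/(125*pi**3)) = -24/(5*pi).
Hence b_5 = (1/2)·(-24/(5*pi)) = -12/(5*pi).

-12/(5*pi)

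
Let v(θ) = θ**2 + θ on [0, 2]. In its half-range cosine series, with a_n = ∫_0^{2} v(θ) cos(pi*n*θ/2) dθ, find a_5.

-24/(25*pi**2)

a_5 = ∫_0^{2} (θ**2 + θ) cos(5*pi*θ/2) dθ.
Integrating by parts twice (tabular method), an antiderivative of (θ**2 + θ) cos(5*pi*θ/2) is 2*θ**2*sin(5*pi*θ/2)/(5*pi) + 2*θ*sin(5*pi*θ/2)/(5*pi) + 8*θ*cos(5*pi*θ/2)/(25*pi**2) - 16*sin(5*pi*θ/2)/(125*pi**3) + 4*cos(5*pi*θ/2)/(25*pi**2); evaluating from 0 to 2: ∫_{0}^{2} (θ**2 + θ) cos(5*pi*θ/2) dθ = (-4/(5*pi**2)) - (4/(25*pi**2)) = -24/(25*pi**2).
Hence a_5 = -24/(25*pi**2).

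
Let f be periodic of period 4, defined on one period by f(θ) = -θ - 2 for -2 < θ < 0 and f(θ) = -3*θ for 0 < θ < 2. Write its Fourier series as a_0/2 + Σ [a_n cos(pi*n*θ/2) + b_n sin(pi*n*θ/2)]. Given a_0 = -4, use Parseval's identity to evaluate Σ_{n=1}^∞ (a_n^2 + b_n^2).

Parseval: a_0^2/2 + Σ_{n≥1} (a_n^2+b_n^2) = 1/2 ∫_{-2}^{2} f(θ)^2 dθ = 40/3.
Subtract a_0^2/2 = 8: Σ (a_n^2+b_n^2) = 16/3.

16/3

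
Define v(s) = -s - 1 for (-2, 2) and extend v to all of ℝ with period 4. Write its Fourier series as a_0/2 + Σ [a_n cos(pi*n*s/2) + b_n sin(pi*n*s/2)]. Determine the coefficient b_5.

-4/(5*pi)

b_5 = 1/2 ∫_{-2}^{2} v(s) sin(5*pi*s/2) ds.
Integrating by parts (boundary term plus one more integral), an antiderivative of (-s - 1) sin(5*pi*s/2) is 2*s*cos(5*pi*s/2)/(5*pi) - 4*sin(5*pi*s/2)/(25*pi**2) + 2*cos(5*pi*s/2)/(5*pi); evaluating from -2 to 2: ∫_{-2}^{2} (-s - 1) sin(5*pi*s/2) ds = (-6/(5*pi)) - (2/(5*pi)) = -8/(5*pi).
Hence b_5 = (1/2)·(-8/(5*pi)) = -4/(5*pi).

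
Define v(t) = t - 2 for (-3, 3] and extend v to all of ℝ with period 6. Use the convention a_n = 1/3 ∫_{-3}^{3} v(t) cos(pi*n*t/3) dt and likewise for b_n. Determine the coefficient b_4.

b_4 = 1/3 ∫_{-3}^{3} v(t) sin(4*pi*t/3) dt.
Integrating by parts (boundary term plus one more integral), an antiderivative of (t - 2) sin(4*pi*t/3) is -3*t*cos(4*pi*t/3)/(4*pi) + 9*sin(4*pi*t/3)/(16*pi**2) + 3*cos(4*pi*t/3)/(2*pi); evaluating from -3 to 3: ∫_{-3}^{3} (t - 2) sin(4*pi*t/3) dt = (-3/(4*pi)) - (15/(4*pi)) = -9/(2*pi).
Hence b_4 = (1/3)·(-9/(2*pi)) = -3/(2*pi).

-3/(2*pi)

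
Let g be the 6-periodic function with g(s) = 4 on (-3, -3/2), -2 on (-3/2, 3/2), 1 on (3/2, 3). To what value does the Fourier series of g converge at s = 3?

At s = 3 the one-sided limits are g(3^-) = 1 and g(3^+) = 4.
By Dirichlet's theorem the series converges to their average, [(1) + (4)]/2 = 5/2.

5/2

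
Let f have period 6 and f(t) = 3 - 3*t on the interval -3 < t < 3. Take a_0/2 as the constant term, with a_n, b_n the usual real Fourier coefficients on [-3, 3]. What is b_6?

3/pi

b_6 = 1/3 ∫_{-3}^{3} f(t) sin(2*pi*t) dt.
Integrating by parts (boundary term plus one more integral), an antiderivative of (3 - 3*t) sin(2*pi*t) is 3*t*cos(2*pi*t)/(2*pi) - 3*sin(2*pi*t)/(4*pi**2) - 3*cos(2*pi*t)/(2*pi); evaluating from -3 to 3: ∫_{-3}^{3} (3 - 3*t) sin(2*pi*t) dt = (3/pi) - (-6/pi) = 9/pi.
Hence b_6 = (1/3)·(9/pi) = 3/pi.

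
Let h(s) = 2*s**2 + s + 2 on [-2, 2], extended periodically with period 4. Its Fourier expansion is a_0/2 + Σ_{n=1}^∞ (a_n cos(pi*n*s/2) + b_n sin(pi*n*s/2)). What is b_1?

4/pi

b_1 = 1/2 ∫_{-2}^{2} h(s) sin(pi*s/2) ds.
Integrating by parts twice (tabular method), an antiderivative of (2*s**2 + s + 2) sin(pi*s/2) is -4*s**2*cos(pi*s/2)/pi + 16*s*sin(pi*s/2)/pi**2 - 2*s*cos(pi*s/2)/pi + 4*sin(pi*s/2)/pi**2 - 4*cos(pi*s/2)/pi + 32*cos(pi*s/2)/pi**3; evaluating from -2 to 2: ∫_{-2}^{2} (2*s**2 + s + 2) sin(pi*s/2) ds = (-32/pi**3 + 24/pi) - (-32/pi**3 + 16/pi) = 8/pi.
Hence b_1 = (1/2)·(8/pi) = 4/pi.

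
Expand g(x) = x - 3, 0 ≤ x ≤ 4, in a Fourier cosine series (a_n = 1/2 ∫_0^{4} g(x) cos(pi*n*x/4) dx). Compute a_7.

-16/(49*pi**2)

a_7 = 1/2 ∫_0^{4} (x - 3) cos(7*pi*x/4) dx.
Integrating by parts (boundary term plus one more integral), an antiderivative of (x - 3) cos(7*pi*x/4) is 4*x*sin(7*pi*x/4)/(7*pi) - 12*sin(7*pi*x/4)/(7*pi) + 16*cos(7*pi*x/4)/(49*pi**2); evaluating from 0 to 4: ∫_{0}^{4} (x - 3) cos(7*pi*x/4) dx = (-16/(49*pi**2)) - (16/(49*pi**2)) = -32/(49*pi**2).
Hence a_7 = (1/2)·(-32/(49*pi**2)) = -16/(49*pi**2).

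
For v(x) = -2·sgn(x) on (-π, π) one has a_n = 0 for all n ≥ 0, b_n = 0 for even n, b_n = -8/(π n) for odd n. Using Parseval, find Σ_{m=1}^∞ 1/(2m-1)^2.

Parseval: Σ b_n^2 = (1/π) ∫_{-π}^{π} v(x)^2 dx = 8.
Only odd n contribute, with b_n^2 = 64/(π^2 n^2), so Σ_{m≥1} 1/(2m-1)^2 = π^2·(8)/64 = pi**2/8.

pi**2/8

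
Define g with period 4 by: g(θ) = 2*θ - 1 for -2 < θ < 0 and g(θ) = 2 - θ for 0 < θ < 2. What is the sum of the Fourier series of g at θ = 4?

1/2

θ = 4 differs from θ = 0 by 1 full period(s), and the series is 4-periodic.
At θ = 0 the one-sided limits are g(0^-) = -1 and g(0^+) = 2.
By Dirichlet's theorem the series converges to their average, [(-1) + (2)]/2 = 1/2.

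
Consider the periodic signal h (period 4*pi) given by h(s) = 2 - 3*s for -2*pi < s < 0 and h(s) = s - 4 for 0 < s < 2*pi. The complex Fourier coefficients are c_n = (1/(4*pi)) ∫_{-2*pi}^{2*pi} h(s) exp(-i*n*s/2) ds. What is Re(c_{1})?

Since h is real-valued, Re(c_{1}) = (1/(4*pi)) ∫_{-2*pi}^{2*pi} h(s) cos(s/2) ds = a_{1}/2.
Split the integral at the breakpoints.
Integrating by parts (boundary term plus one more integral), an antiderivative of (2 - 3*s) cos(s/2) is -6*s*sin(s/2) + 4*sin(s/2) - 12*cos(s/2); evaluating from -2*pi to 0: ∫_{-2*pi}^{0} (2 - 3*s) cos(s/2) ds = (-12) - (12) = -24.
Integrating by parts (boundary term plus one more integral), an antiderivative of (s - 4) cos(s/2) is 2*s*sin(s/2) - 8*sin(s/2) + 4*cos(s/2); evaluating from 0 to 2*pi: ∫_{0}^{2*pi} (s - 4) cos(s/2) ds = (-4) - (4) = -8.
So ∫_{-2*pi}^{2*pi} h(s) cos(s/2) ds = -32.
Hence Re(c_{1}) = (1/(4*pi))·(-32) = -8/pi.

-8/pi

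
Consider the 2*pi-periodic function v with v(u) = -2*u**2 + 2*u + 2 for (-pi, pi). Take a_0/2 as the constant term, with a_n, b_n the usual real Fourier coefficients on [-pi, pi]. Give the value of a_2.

a_2 = 1/pi ∫_{-pi}^{pi} v(u) cos(2*u) du.
Integrating by parts twice (tabular method), an antiderivative of (-2*u**2 + 2*u + 2) cos(2*u) is -u**2*sin(2*u) + u*sin(2*u) - u*cos(2*u) + 3*sin(2*u)/2 + cos(2*u)/2; evaluating from -pi to pi: ∫_{-pi}^{pi} (-2*u**2 + 2*u + 2) cos(2*u) du = (1/2 - pi) - (1/2 + pi) = -2*pi.
Hence a_2 = (1/pi)·(-2*pi) = -2.

-2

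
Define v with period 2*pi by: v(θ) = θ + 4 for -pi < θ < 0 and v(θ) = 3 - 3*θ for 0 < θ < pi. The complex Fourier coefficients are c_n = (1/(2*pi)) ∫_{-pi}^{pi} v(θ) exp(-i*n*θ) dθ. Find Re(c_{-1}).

4/pi

Since v is real-valued, Re(c_{-1}) = (1/(2*pi)) ∫_{-pi}^{pi} v(θ) cos(-θ) dθ = a_{1}/2.
Split the integral at the breakpoints.
Integrating by parts (boundary term plus one more integral), an antiderivative of (θ + 4) cos(-θ) is θ*sin(θ) + 4*sin(θ) + cos(θ); evaluating from -pi to 0: ∫_{-pi}^{0} (θ + 4) cos(-θ) dθ = (1) - (-1) = 2.
Integrating by parts (boundary term plus one more integral), an antiderivative of (3 - 3*θ) cos(-θ) is -3*θ*sin(θ) + 3*sin(θ) - 3*cos(θ); evaluating from 0 to pi: ∫_{0}^{pi} (3 - 3*θ) cos(-θ) dθ = (3) - (-3) = 6.
So ∫_{-pi}^{pi} v(θ) cos(-θ) dθ = 8.
Hence Re(c_{-1}) = (1/(2*pi))·(8) = 4/pi.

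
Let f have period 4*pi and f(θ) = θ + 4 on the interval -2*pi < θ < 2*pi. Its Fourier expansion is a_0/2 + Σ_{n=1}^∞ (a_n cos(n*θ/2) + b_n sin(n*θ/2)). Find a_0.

a_0 = (1/(2*pi)) ∫_{-2*pi}^{2*pi} f(θ) dθ = (1/(2*pi)) · (16*pi) = 8.

8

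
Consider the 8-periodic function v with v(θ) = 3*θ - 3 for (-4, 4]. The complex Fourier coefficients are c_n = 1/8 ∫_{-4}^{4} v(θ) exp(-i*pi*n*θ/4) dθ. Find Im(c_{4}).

Since v is real-valued, Im(c_{4}) = -1/8 ∫_{-4}^{4} v(θ) sin(pi*θ) dθ = -b_{4}/2.
Integrating by parts (boundary term plus one more integral), an antiderivative of (3*θ - 3) sin(pi*θ) is -3*θ*cos(pi*θ)/pi + 3*sin(pi*θ)/pi**2 + 3*cos(pi*θ)/pi; evaluating from -4 to 4: ∫_{-4}^{4} (3*θ - 3) sin(pi*θ) dθ = (-9/pi) - (15/pi) = -24/pi.
Hence Im(c_{4}) = (-1/8)·(-24/pi) = 3/pi.

3/pi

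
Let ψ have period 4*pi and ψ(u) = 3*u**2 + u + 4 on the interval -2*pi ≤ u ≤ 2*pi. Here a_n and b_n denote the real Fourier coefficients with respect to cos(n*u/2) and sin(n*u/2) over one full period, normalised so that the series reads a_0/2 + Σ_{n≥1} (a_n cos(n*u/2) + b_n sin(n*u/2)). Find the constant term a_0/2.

a_0 = (1/(2*pi)) ∫_{-2*pi}^{2*pi} ψ(u) du = (1/(2*pi)) · (16*pi*(1 + pi**2)) = 8 + 8*pi**2.
So the constant term a_0/2 = 4 + 4*pi**2.

4 + 4*pi**2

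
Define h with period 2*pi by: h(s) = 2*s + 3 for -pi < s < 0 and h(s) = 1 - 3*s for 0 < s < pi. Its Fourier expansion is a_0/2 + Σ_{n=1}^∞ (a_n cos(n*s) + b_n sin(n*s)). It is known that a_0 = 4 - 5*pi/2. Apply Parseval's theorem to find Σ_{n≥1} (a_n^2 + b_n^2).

Parseval: a_0^2/2 + Σ_{n≥1} (a_n^2+b_n^2) = 1/pi ∫_{-pi}^{pi} h(s)^2 ds = -9*pi + 10 + 13*pi**2/3.
Subtract a_0^2/2 = (8 - 5*pi)**2/8: Σ (a_n^2+b_n^2) = 2 + pi + 29*pi**2/24.

2 + pi + 29*pi**2/24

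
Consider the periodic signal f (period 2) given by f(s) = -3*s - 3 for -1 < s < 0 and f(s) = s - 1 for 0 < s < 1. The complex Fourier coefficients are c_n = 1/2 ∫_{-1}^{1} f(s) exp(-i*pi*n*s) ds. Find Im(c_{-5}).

Since f is real-valued, Im(c_{-5}) = -1/2 ∫_{-1}^{1} f(s) sin(-5*pi*s) ds = b_{5}/2.
Split the integral at the breakpoints.
Integrating by parts (boundary term plus one more integral), an antiderivative of (-3*s - 3) sin(-5*pi*s) is -3*s*cos(5*pi*s)/(5*pi) + 3*sin(5*pi*s)/(25*pi**2) - 3*cos(5*pi*s)/(5*pi); evaluating from -1 to 0: ∫_{-1}^{0} (-3*s - 3) sin(-5*pi*s) ds = (-3/(5*pi)) - (0) = -3/(5*pi).
Integrating by parts (boundary term plus one more integral), an antiderivative of (s - 1) sin(-5*pi*s) is s*cos(5*pi*s)/(5*pi) - sin(5*pi*s)/(25*pi**2) - cos(5*pi*s)/(5*pi); evaluating from 0 to 1: ∫_{0}^{1} (s - 1) sin(-5*pi*s) ds = (0) - (-1/(5*pi)) = 1/(5*pi).
So ∫_{-1}^{1} f(s) sin(-5*pi*s) ds = -2/(5*pi).
Hence Im(c_{-5}) = (-1/2)·(-2/(5*pi)) = 1/(5*pi).

1/(5*pi)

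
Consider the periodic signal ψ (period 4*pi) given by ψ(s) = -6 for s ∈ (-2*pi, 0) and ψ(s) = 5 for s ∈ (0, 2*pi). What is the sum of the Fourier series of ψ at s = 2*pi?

-1/2

At s = 2*pi the one-sided limits are ψ(2*pi^-) = 5 and ψ(2*pi^+) = -6.
By Dirichlet's theorem the series converges to their average, [(5) + (-6)]/2 = -1/2.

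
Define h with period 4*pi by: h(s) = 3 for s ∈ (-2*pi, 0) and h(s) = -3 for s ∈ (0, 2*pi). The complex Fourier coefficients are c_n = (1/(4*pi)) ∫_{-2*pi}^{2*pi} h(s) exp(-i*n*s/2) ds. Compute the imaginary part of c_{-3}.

-2/pi

Since h is real-valued, Im(c_{-3}) = -(1/(4*pi)) ∫_{-2*pi}^{2*pi} h(s) sin(-3*s/2) ds = b_{3}/2.
h is odd and sin(-3*s/2) is odd, so the integrand is even: ∫_{-2*pi}^{2*pi} h(s) sin(-3*s/2) ds = 2∫_0^{2*pi} h(s) sin(-3*s/2) ds.
Directly, an antiderivative of (-3) sin(-3*s/2) is -2*cos(3*s/2); evaluating from 0 to 2*pi: ∫_{0}^{2*pi} (-3) sin(-3*s/2) ds = (2) - (-2) = 4.
So ∫_{-2*pi}^{2*pi} h(s) sin(-3*s/2) ds = 8.
Hence Im(c_{-3}) = (-1/(4*pi))·(8) = -2/pi.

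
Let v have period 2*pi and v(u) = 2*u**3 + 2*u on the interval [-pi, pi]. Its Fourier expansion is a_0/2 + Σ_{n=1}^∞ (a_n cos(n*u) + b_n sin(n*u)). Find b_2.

b_2 = 1/pi ∫_{-pi}^{pi} v(u) sin(2*u) du.
v is odd and sin(2*u) is odd, so the integrand is even and b_2 = 2/pi ∫_0^{pi} v(u) sin(2*u) du.
Integrating by parts three times (tabular method), an antiderivative of (2*u**3 + 2*u) sin(2*u) is -u**3*cos(2*u) + 3*u**2*sin(2*u)/2 + u*cos(2*u)/2 - sin(2*u)/4; evaluating from 0 to pi: ∫_{0}^{pi} (2*u**3 + 2*u) sin(2*u) du = (-pi**3 + pi/2) - (0) = -pi**3 + pi/2.
Hence b_2 = (2/pi)·(-pi**3 + pi/2) = 1 - 2*pi**2.

1 - 2*pi**2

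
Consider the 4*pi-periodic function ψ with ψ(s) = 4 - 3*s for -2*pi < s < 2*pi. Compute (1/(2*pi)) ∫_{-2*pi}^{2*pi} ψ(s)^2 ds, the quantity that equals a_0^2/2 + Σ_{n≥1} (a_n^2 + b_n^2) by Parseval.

(1/(2*pi)) ∫_{-2*pi}^{2*pi} ψ(s)^2 ds = (1/(2*pi)) · (64*pi + 48*pi**3) = 32 + 24*pi**2.

32 + 24*pi**2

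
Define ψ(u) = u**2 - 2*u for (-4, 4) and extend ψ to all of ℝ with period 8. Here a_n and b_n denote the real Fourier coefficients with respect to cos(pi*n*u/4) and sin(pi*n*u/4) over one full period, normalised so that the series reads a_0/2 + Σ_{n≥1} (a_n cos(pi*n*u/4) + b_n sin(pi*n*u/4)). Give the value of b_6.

b_6 = 1/4 ∫_{-4}^{4} ψ(u) sin(3*pi*u/2) du.
Integrating by parts twice (tabular method), an antiderivative of (u**2 - 2*u) sin(3*pi*u/2) is -2*u**2*cos(3*pi*u/2)/(3*pi) + 8*u*sin(3*pi*u/2)/(9*pi**2) + 4*u*cos(3*pi*u/2)/(3*pi) - 8*sin(3*pi*u/2)/(9*pi**2) + 16*cos(3*pi*u/2)/(27*pi**3); evaluating from -4 to 4: ∫_{-4}^{4} (u**2 - 2*u) sin(3*pi*u/2) du = (16*(1 - 9*pi**2)/(27*pi**3)) - (-16/pi + 16/(27*pi**3)) = 32/(3*pi).
Hence b_6 = (1/4)·(32/(3*pi)) = 8/(3*pi).

8/(3*pi)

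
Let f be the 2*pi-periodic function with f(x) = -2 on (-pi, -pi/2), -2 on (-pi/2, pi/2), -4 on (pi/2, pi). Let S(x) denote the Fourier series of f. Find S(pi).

x = pi differs from x = -pi by 1 full period(s), and the series is 2*pi-periodic.
At x = -pi the one-sided limits are f(-pi^-) = -4 and f(-pi^+) = -2.
By Dirichlet's theorem the series converges to their average, [(-4) + (-2)]/2 = -3.

-3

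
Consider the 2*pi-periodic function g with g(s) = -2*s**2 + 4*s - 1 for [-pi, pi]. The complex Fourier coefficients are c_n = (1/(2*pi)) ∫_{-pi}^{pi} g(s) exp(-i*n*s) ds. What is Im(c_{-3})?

4/3

Since g is real-valued, Im(c_{-3}) = -(1/(2*pi)) ∫_{-pi}^{pi} g(s) sin(-3*s) ds = b_{3}/2.
Integrating by parts twice (tabular method), an antiderivative of (-2*s**2 + 4*s - 1) sin(-3*s) is -2*s**2*cos(3*s)/3 + 4*s*sin(3*s)/9 + 4*s*cos(3*s)/3 - 4*sin(3*s)/9 - 5*cos(3*s)/27; evaluating from -pi to pi: ∫_{-pi}^{pi} (-2*s**2 + 4*s - 1) sin(-3*s) ds = (-4*pi/3 + 5/27 + 2*pi**2/3) - (5/27 + 4*pi/3 + 2*pi**2/3) = -8*pi/3.
Hence Im(c_{-3}) = (-1/(2*pi))·(-8*pi/3) = 4/3.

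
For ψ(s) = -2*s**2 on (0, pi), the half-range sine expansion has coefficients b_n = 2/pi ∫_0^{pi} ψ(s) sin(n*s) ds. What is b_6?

b_6 = 2/pi ∫_0^{pi} (-2*s**2) sin(6*s) ds.
Integrating by parts twice (tabular method), an antiderivative of (-2*s**2) sin(6*s) is s**2*cos(6*s)/3 - s*sin(6*s)/9 - cos(6*s)/54; evaluating from 0 to pi: ∫_{0}^{pi} (-2*s**2) sin(6*s) ds = (-1/54 + pi**2/3) - (-1/54) = pi**2/3.
Hence b_6 = (2/pi)·(pi**2/3) = 2*pi/3.

2*pi/3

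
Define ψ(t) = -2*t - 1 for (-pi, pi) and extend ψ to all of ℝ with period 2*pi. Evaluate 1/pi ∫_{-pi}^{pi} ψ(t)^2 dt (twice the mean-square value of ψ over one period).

2 + 8*pi**2/3

1/pi ∫_{-pi}^{pi} ψ(t)^2 dt = 1/pi · (2*pi + 8*pi**3/3) = 2 + 8*pi**2/3.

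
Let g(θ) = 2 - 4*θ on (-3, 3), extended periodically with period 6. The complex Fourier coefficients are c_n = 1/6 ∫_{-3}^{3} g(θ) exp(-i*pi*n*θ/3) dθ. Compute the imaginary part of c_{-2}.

Since g is real-valued, Im(c_{-2}) = -1/6 ∫_{-3}^{3} g(θ) sin(-2*pi*θ/3) dθ = b_{2}/2.
Integrating by parts (boundary term plus one more integral), an antiderivative of (2 - 4*θ) sin(-2*pi*θ/3) is -6*θ*cos(2*pi*θ/3)/pi + 9*sin(2*pi*θ/3)/pi**2 + 3*cos(2*pi*θ/3)/pi; evaluating from -3 to 3: ∫_{-3}^{3} (2 - 4*θ) sin(-2*pi*θ/3) dθ = (-15/pi) - (21/pi) = -36/pi.
Hence Im(c_{-2}) = (-1/6)·(-36/pi) = 6/pi.

6/pi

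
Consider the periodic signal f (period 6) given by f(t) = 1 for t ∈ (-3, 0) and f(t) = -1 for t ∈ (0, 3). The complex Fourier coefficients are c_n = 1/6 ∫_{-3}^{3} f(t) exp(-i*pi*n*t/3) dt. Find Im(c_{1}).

Since f is real-valued, Im(c_{1}) = -1/6 ∫_{-3}^{3} f(t) sin(pi*t/3) dt = -b_{1}/2.
f is odd and sin(pi*t/3) is odd, so the integrand is even: ∫_{-3}^{3} f(t) sin(pi*t/3) dt = 2∫_0^{3} f(t) sin(pi*t/3) dt.
Directly, an antiderivative of (-1) sin(pi*t/3) is 3*cos(pi*t/3)/pi; evaluating from 0 to 3: ∫_{0}^{3} (-1) sin(pi*t/3) dt = (-3/pi) - (3/pi) = -6/pi.
So ∫_{-3}^{3} f(t) sin(pi*t/3) dt = -12/pi.
Hence Im(c_{1}) = (-1/6)·(-12/pi) = 2/pi.

2/pi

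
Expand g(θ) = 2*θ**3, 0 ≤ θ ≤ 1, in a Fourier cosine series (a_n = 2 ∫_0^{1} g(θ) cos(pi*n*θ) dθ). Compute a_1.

12*(4 - pi**2)/pi**4

a_1 = 2 ∫_0^{1} (2*θ**3) cos(pi*θ) dθ.
Integrating by parts three times (tabular method), an antiderivative of (2*θ**3) cos(pi*θ) is 2*θ**3*sin(pi*θ)/pi + 6*θ**2*cos(pi*θ)/pi**2 - 12*θ*sin(pi*θ)/pi**3 - 12*cos(pi*θ)/pi**4; evaluating from 0 to 1: ∫_{0}^{1} (2*θ**3) cos(pi*θ) dθ = (6*(2 - pi**2)/pi**4) - (-12/pi**4) = 6*(4 - pi**2)/pi**4.
Hence a_1 = 2·(6*(4 - pi**2)/pi**4) = 12*(4 - pi**2)/pi**4.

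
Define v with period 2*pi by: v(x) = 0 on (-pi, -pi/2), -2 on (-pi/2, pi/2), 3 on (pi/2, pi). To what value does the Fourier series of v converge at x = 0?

-2

v is continuous at x = 0 with value -2, so the series converges to -2 there.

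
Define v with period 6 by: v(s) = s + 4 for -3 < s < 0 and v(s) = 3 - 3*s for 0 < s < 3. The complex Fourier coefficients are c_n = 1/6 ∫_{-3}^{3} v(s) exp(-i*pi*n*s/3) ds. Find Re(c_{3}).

Since v is real-valued, Re(c_{3}) = 1/6 ∫_{-3}^{3} v(s) cos(pi*s) ds = a_{3}/2.
Split the integral at the breakpoints.
Integrating by parts (boundary term plus one more integral), an antiderivative of (s + 4) cos(pi*s) is s*sin(pi*s)/pi + 4*sin(pi*s)/pi + cos(pi*s)/pi**2; evaluating from -3 to 0: ∫_{-3}^{0} (s + 4) cos(pi*s) ds = (pi**(-2)) - (-1/pi**2) = 2/pi**2.
Integrating by parts (boundary term plus one more integral), an antiderivative of (3 - 3*s) cos(pi*s) is -3*s*sin(pi*s)/pi + 3*sin(pi*s)/pi - 3*cos(pi*s)/pi**2; evaluating from 0 to 3: ∫_{0}^{3} (3 - 3*s) cos(pi*s) ds = (3/pi**2) - (-3/pi**2) = 6/pi**2.
So ∫_{-3}^{3} v(s) cos(pi*s) ds = 8/pi**2.
Hence Re(c_{3}) = (1/6)·(8/pi**2) = 4/(3*pi**2).

4/(3*pi**2)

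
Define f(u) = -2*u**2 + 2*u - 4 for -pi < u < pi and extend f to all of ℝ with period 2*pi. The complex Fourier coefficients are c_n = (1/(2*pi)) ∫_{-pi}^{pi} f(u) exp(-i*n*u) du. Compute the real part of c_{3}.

4/9

Since f is real-valued, Re(c_{3}) = (1/(2*pi)) ∫_{-pi}^{pi} f(u) cos(3*u) du = a_{3}/2.
Integrating by parts twice (tabular method), an antiderivative of (-2*u**2 + 2*u - 4) cos(3*u) is -2*u**2*sin(3*u)/3 + 2*u*sin(3*u)/3 - 4*u*cos(3*u)/9 - 32*sin(3*u)/27 + 2*cos(3*u)/9; evaluating from -pi to pi: ∫_{-pi}^{pi} (-2*u**2 + 2*u - 4) cos(3*u) du = (-2/9 + 4*pi/9) - (-4*pi/9 - 2/9) = 8*pi/9.
Hence Re(c_{3}) = (1/(2*pi))·(8*pi/9) = 4/9.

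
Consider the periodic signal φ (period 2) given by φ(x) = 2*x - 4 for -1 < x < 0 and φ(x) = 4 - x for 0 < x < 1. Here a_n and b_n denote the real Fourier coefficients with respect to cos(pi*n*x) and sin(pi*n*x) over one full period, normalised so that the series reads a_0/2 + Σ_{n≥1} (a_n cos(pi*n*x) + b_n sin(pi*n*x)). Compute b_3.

17/(3*pi)

b_3 = ∫_{-1}^{1} φ(x) sin(3*pi*x) dx.
Split the integral at the breakpoints.
Integrating by parts (boundary term plus one more integral), an antiderivative of (2*x - 4) sin(3*pi*x) is -2*x*cos(3*pi*x)/(3*pi) + 2*sin(3*pi*x)/(9*pi**2) + 4*cos(3*pi*x)/(3*pi); evaluating from -1 to 0: ∫_{-1}^{0} (2*x - 4) sin(3*pi*x) dx = (4/(3*pi)) - (-2/pi) = 10/(3*pi).
Integrating by parts (boundary term plus one more integral), an antiderivative of (4 - x) sin(3*pi*x) is x*cos(3*pi*x)/(3*pi) - sin(3*pi*x)/(9*pi**2) - 4*cos(3*pi*x)/(3*pi); evaluating from 0 to 1: ∫_{0}^{1} (4 - x) sin(3*pi*x) dx = (1/pi) - (-4/(3*pi)) = 7/(3*pi).
Summing the pieces gives b_3 = 17/(3*pi).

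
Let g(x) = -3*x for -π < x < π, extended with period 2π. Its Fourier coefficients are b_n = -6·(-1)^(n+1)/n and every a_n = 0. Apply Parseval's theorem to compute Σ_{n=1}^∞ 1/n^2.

pi**2/6

Parseval: Σ b_n^2 = (1/π) ∫_{-π}^{π} g(x)^2 dx = 6*pi**2.
Σ b_n^2 = Σ 36/n^2, so Σ 1/n^2 = (6*pi**2)/36 = pi**2/6.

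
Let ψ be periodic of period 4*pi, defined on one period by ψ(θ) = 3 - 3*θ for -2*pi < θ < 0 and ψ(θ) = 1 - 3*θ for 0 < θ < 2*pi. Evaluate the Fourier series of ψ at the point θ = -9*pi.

3 + 3*pi

θ = -9*pi differs from θ = -pi by -2 full period(s), and the series is 4*pi-periodic.
ψ is continuous at θ = -pi with value 3 + 3*pi, so the series converges to 3 + 3*pi there.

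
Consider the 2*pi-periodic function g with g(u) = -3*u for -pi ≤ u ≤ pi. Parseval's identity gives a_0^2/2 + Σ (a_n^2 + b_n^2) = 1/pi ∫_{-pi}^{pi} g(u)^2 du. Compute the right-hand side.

1/pi ∫_{-pi}^{pi} g(u)^2 du = 1/pi · (6*pi**3) = 6*pi**2.

6*pi**2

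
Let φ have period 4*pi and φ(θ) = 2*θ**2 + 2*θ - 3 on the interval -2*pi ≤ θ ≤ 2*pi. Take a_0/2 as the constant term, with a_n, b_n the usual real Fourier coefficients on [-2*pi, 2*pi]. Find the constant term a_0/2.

a_0 = (1/(2*pi)) ∫_{-2*pi}^{2*pi} φ(θ) dθ = (1/(2*pi)) · (-12*pi + 32*pi**3/3) = -6 + 16*pi**2/3.
So the constant term a_0/2 = -3 + 8*pi**2/3.

-3 + 8*pi**2/3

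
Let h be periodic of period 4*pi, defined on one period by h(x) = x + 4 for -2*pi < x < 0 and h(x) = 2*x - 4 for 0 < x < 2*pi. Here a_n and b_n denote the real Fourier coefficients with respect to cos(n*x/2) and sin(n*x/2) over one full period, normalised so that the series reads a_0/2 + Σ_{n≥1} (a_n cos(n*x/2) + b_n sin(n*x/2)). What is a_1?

a_1 = (1/(2*pi)) ∫_{-2*pi}^{2*pi} h(x) cos(x/2) dx.
Split the integral at the breakpoints.
Integrating by parts (boundary term plus one more integral), an antiderivative of (x + 4) cos(x/2) is 2*x*sin(x/2) + 8*sin(x/2) + 4*cos(x/2); evaluating from -2*pi to 0: ∫_{-2*pi}^{0} (x + 4) cos(x/2) dx = (4) - (-4) = 8.
Integrating by parts (boundary term plus one more integral), an antiderivative of (2*x - 4) cos(x/2) is 4*x*sin(x/2) - 8*sin(x/2) + 8*cos(x/2); evaluating from 0 to 2*pi: ∫_{0}^{2*pi} (2*x - 4) cos(x/2) dx = (-8) - (8) = -16.
Summing the pieces and multiplying by (1/(2*pi)) gives a_1 = -4/pi.

-4/pi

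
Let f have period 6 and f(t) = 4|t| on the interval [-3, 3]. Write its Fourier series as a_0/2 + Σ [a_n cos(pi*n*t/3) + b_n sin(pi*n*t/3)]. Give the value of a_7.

-48/(49*pi**2)

a_7 = 1/3 ∫_{-3}^{3} f(t) cos(7*pi*t/3) dt.
f is even and cos(7*pi*t/3) is even, so the integrand is even and a_7 = 2/3 ∫_0^{3} f(t) cos(7*pi*t/3) dt.
Integrating by parts (boundary term plus one more integral), an antiderivative of (4*t) cos(7*pi*t/3) is 12*t*sin(7*pi*t/3)/(7*pi) + 36*cos(7*pi*t/3)/(49*pi**2); evaluating from 0 to 3: ∫_{0}^{3} (4*t) cos(7*pi*t/3) dt = (-36/(49*pi**2)) - (36/(49*pi**2)) = -72/(49*pi**2).
Hence a_7 = (2/3)·(-72/(49*pi**2)) = -48/(49*pi**2).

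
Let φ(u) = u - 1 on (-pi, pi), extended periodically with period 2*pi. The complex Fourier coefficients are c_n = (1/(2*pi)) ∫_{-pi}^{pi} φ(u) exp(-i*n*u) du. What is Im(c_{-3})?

Since φ is real-valued, Im(c_{-3}) = -(1/(2*pi)) ∫_{-pi}^{pi} φ(u) sin(-3*u) du = b_{3}/2.
Integrating by parts (boundary term plus one more integral), an antiderivative of (u - 1) sin(-3*u) is u*cos(3*u)/3 - sin(3*u)/9 - cos(3*u)/3; evaluating from -pi to pi: ∫_{-pi}^{pi} (u - 1) sin(-3*u) du = (1/3 - pi/3) - (1/3 + pi/3) = -2*pi/3.
Hence Im(c_{-3}) = (-1/(2*pi))·(-2*pi/3) = 1/3.

1/3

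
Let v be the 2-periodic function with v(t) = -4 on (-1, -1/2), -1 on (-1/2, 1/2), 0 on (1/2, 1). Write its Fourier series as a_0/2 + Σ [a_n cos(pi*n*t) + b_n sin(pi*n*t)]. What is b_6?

-4/(3*pi)

b_6 = ∫_{-1}^{1} v(t) sin(6*pi*t) dt.
Split the integral at the breakpoints.
Directly, an antiderivative of (-4) sin(6*pi*t) is 2*cos(6*pi*t)/(3*pi); evaluating from -1 to -1/2: ∫_{-1}^{-1/2} (-4) sin(6*pi*t) dt = (-2/(3*pi)) - (2/(3*pi)) = -4/(3*pi).
Directly, an antiderivative of (-1) sin(6*pi*t) is cos(6*pi*t)/(6*pi); evaluating from -1/2 to 1/2: ∫_{-1/2}^{1/2} (-1) sin(6*pi*t) dt = (-1/(6*pi)) - (-1/(6*pi)) = 0.
∫_{1/2}^{1} (0) sin(6*pi*t) dt = 0.
Summing the pieces gives b_6 = -4/(3*pi).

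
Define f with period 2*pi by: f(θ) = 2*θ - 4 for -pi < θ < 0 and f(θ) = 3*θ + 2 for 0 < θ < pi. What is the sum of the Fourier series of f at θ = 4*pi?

θ = 4*pi differs from θ = 0 by 2 full period(s), and the series is 2*pi-periodic.
At θ = 0 the one-sided limits are f(0^-) = -4 and f(0^+) = 2.
By Dirichlet's theorem the series converges to their average, [(-4) + (2)]/2 = -1.

-1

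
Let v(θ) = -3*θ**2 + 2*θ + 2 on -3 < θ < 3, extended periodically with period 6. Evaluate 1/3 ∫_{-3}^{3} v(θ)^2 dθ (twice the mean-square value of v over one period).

1/3 ∫_{-3}^{3} v(θ)^2 dθ = 1/3 · (3774/5) = 1258/5.

1258/5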